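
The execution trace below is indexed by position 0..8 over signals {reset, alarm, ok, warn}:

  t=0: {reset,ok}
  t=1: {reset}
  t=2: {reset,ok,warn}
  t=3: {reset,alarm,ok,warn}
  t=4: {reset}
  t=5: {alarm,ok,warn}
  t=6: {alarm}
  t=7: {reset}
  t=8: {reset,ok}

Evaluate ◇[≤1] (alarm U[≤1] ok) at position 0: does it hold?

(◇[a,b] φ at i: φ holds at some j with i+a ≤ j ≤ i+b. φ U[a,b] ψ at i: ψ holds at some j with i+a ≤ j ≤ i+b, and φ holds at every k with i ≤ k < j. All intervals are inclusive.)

Check (alarm U[≤1] ok) at each j in [0,1]:
  j=0: holds
  j=1: fails
Found at j=0 → formula holds.

True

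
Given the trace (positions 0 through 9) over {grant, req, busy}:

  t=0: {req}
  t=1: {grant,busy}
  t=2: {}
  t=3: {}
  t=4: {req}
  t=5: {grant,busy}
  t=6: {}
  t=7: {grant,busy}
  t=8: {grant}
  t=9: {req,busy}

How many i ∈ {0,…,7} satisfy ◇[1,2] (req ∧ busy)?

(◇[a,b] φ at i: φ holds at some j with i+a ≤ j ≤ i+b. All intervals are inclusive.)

Evaluate at each i in [0,7]:
  i=0: ✗ (none in [1,2])
  i=1: ✗ (none in [2,3])
  i=2: ✗ (none in [3,4])
  i=3: ✗ (none in [4,5])
  i=4: ✗ (none in [5,6])
  i=5: ✗ (none in [6,7])
  i=6: ✗ (none in [7,8])
  i=7: ✓ (witness j=9)
Positions where it holds: {7} → 1.

1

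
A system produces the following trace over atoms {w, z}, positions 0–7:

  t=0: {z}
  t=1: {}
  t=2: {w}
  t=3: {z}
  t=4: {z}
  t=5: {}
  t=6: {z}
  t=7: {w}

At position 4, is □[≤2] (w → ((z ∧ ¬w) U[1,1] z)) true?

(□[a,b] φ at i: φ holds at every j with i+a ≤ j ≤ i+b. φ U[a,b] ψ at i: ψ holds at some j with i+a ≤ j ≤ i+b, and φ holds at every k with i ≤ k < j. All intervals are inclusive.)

Check (w → ((z ∧ ¬w) U[1,1] z)) at every j in [4,6]:
  j=4: antecedent false → ✓
  j=5: antecedent false → ✓
  j=6: antecedent false → ✓
All positions satisfy it → formula holds.

True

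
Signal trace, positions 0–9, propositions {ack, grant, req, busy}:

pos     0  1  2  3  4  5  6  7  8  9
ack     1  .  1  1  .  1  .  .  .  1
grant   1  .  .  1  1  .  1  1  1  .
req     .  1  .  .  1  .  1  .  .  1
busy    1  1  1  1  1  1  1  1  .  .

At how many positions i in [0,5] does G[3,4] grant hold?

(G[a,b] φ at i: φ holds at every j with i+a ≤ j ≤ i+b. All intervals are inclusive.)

3

Evaluate at each i in [0,5]:
  i=0: ✓ (all of [3,4])
  i=1: ✗ (fails at j=5)
  i=2: ✗ (fails at j=5)
  i=3: ✓ (all of [6,7])
  i=4: ✓ (all of [7,8])
  i=5: ✗ (fails at j=9)
Positions where it holds: {0, 3, 4} → 3.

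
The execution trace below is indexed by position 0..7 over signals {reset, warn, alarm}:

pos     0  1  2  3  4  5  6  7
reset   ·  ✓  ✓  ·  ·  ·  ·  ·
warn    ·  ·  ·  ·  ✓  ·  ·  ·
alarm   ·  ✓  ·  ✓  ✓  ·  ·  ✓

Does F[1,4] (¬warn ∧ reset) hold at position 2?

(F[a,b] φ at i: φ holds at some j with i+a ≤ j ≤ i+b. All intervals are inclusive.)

Check (¬warn ∧ reset) at each j in [3,6]:
  j=3: false
  j=4: false
  j=5: false
  j=6: false
No position in the window satisfies it → formula fails.

No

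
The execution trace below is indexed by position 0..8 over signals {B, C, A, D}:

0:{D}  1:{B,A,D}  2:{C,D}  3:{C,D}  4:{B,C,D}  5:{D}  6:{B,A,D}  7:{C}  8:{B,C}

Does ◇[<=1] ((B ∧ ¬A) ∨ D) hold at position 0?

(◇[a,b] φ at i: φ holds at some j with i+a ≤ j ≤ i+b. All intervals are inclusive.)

Check ((B ∧ ¬A) ∨ D) at each j in [0,1]:
  j=0: true
  j=1: true
Found at j=0 → formula holds.

True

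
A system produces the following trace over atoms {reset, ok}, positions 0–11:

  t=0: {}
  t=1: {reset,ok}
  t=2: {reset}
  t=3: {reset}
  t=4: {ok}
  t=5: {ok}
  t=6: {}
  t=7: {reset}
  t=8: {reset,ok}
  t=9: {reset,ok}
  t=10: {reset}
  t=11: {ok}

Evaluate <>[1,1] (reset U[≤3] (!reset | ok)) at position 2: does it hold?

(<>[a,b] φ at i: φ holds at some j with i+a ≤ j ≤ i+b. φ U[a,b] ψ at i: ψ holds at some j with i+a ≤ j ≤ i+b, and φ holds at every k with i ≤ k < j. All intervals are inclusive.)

Holds

Check (reset U[≤3] (!reset | ok)) at each j in [3,3]:
  j=3: holds
Found at j=3 → formula holds.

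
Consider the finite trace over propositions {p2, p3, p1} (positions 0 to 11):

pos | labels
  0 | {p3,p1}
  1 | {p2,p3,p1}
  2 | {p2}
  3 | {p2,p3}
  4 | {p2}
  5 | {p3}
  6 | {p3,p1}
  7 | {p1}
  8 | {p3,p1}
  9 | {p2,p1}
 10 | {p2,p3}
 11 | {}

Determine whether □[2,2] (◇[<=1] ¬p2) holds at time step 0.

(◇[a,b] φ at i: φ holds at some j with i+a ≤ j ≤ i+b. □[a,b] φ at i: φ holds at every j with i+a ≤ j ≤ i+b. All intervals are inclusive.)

False

Check ◇[<=1] ¬p2 at every j in [2,2]:
  j=2: fails (none in [2,3])
Fails at j=2 → formula fails.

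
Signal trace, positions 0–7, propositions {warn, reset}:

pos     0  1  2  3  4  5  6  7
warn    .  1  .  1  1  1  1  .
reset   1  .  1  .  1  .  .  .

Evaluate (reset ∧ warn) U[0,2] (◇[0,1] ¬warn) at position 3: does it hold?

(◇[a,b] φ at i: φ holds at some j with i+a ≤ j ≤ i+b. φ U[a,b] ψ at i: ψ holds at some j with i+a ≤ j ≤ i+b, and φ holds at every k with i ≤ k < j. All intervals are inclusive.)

False

Need some j in [3,5] with ◇[0,1] ¬warn, and (reset ∧ warn) at every k in [3,j-1].
  j=3: ◇[0,1] ¬warn — fails (none in [3,4]).
  j=4: ◇[0,1] ¬warn — fails (none in [4,5]).
  j=5: ◇[0,1] ¬warn — fails (none in [5,6]).
No j in the window works → until fails.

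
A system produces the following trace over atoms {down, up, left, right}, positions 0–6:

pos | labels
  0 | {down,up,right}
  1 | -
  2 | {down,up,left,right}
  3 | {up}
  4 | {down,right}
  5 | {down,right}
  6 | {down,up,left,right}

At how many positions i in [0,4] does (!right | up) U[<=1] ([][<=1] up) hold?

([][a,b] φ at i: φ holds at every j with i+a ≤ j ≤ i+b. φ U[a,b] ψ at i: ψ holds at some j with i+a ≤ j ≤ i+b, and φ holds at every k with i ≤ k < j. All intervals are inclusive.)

2

Evaluate at each i in [0,4]:
  i=0: ✗ (no rhs in [0,1])
  i=1: ✓ (rhs at j=2; lhs holds on [1,1])
  i=2: ✓ (rhs at j=2)
  i=3: ✗ (no rhs in [3,4])
  i=4: ✗ (no rhs in [4,5])
Positions where it holds: {1, 2} → 2.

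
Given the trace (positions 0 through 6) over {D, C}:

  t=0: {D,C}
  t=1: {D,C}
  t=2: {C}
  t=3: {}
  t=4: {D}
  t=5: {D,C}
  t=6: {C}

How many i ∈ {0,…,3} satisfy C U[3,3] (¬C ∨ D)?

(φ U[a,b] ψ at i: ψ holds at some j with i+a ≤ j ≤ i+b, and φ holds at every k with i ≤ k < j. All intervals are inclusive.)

1

Evaluate at each i in [0,3]:
  i=0: ✓ (rhs at j=3; lhs holds on [0,2])
  i=1: ✗ (lhs fails at k=3 before rhs at j=4)
  i=2: ✗ (lhs fails at k=3 before rhs at j=5)
  i=3: ✗ (no rhs in [6,6])
Positions where it holds: {0} → 1.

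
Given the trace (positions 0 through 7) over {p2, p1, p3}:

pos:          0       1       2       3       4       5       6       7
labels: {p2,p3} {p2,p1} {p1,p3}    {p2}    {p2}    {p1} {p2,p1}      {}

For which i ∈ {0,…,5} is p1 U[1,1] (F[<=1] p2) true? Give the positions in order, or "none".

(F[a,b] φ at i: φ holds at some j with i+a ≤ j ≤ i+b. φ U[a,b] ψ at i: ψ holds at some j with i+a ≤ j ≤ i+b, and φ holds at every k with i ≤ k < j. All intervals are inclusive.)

Evaluate at each i in [0,5]:
  i=0: ✗ (lhs fails at k=0 before rhs at j=1)
  i=1: ✓ (rhs at j=2; lhs holds on [1,1])
  i=2: ✓ (rhs at j=3; lhs holds on [2,2])
  i=3: ✗ (lhs fails at k=3 before rhs at j=4)
  i=4: ✗ (lhs fails at k=4 before rhs at j=5)
  i=5: ✓ (rhs at j=6; lhs holds on [5,5])

1, 2, 5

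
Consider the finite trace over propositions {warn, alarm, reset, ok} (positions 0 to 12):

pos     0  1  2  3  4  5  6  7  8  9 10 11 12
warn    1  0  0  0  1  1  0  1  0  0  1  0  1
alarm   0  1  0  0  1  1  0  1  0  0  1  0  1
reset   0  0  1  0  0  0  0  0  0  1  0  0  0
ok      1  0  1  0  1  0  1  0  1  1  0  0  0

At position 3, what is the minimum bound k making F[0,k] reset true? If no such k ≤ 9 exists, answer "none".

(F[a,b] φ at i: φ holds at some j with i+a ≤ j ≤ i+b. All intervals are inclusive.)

Scan j = 3,4,… for reset:
  j=3: fails
  j=4: fails
  j=5: fails
  j=6: fails
  j=7: fails
  j=8: fails
  j=9: holds
First hit at j=9, so smallest k = 9-3 = 6.

6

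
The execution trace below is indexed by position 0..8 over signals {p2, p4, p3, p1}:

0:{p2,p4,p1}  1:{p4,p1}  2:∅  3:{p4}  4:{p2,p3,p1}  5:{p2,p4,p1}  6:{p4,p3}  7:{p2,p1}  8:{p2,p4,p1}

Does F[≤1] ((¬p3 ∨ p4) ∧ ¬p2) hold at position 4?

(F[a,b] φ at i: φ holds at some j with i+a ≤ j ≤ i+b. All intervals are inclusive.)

Does not hold

Check ((¬p3 ∨ p4) ∧ ¬p2) at each j in [4,5]:
  j=4: false
  j=5: false
No position in the window satisfies it → formula fails.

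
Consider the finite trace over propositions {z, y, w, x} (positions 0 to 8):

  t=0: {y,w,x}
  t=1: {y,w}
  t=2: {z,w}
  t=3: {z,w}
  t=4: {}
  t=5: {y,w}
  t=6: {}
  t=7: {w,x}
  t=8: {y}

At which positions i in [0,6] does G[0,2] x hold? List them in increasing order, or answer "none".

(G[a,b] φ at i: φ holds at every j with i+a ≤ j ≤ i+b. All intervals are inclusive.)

Evaluate at each i in [0,6]:
  i=0: ✗ (fails at j=1)
  i=1: ✗ (fails at j=1)
  i=2: ✗ (fails at j=2)
  i=3: ✗ (fails at j=3)
  i=4: ✗ (fails at j=4)
  i=5: ✗ (fails at j=5)
  i=6: ✗ (fails at j=6)

none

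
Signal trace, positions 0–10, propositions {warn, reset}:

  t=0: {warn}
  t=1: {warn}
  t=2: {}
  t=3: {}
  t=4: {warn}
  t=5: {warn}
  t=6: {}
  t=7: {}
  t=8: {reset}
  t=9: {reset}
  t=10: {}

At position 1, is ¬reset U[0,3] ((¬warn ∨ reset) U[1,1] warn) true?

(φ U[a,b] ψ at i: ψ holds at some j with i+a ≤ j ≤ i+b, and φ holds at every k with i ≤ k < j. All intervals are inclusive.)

Yes

Need some j in [1,4] with ((¬warn ∨ reset) U[1,1] warn), and ¬reset at every k in [1,j-1].
  j=1: ((¬warn ∨ reset) U[1,1] warn) — fails.
  j=2: ((¬warn ∨ reset) U[1,1] warn) — fails.
  j=3: ((¬warn ∨ reset) U[1,1] warn) holds; ¬reset holds at every k in [1,2] → satisfied.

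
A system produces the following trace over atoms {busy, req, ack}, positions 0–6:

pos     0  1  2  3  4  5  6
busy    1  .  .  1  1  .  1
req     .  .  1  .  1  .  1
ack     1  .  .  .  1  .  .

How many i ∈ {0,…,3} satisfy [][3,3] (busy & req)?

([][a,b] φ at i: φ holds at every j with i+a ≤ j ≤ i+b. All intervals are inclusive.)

2

Evaluate at each i in [0,3]:
  i=0: ✗ (fails at j=3)
  i=1: ✓ (all of [4,4])
  i=2: ✗ (fails at j=5)
  i=3: ✓ (all of [6,6])
Positions where it holds: {1, 3} → 2.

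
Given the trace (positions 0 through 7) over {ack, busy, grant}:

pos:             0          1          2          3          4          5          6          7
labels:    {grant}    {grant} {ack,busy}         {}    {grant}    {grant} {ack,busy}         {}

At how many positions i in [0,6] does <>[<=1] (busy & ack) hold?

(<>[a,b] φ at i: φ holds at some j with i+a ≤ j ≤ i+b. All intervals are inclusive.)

4

Evaluate at each i in [0,6]:
  i=0: ✗ (none in [0,1])
  i=1: ✓ (witness j=2)
  i=2: ✓ (witness j=2)
  i=3: ✗ (none in [3,4])
  i=4: ✗ (none in [4,5])
  i=5: ✓ (witness j=6)
  i=6: ✓ (witness j=6)
Positions where it holds: {1, 2, 5, 6} → 4.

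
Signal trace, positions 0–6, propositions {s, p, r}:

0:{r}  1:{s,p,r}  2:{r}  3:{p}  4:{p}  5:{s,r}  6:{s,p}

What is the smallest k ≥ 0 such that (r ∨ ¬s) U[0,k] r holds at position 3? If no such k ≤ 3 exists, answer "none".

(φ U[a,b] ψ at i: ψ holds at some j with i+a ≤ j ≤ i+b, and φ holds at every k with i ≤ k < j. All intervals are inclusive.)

Need earliest j ≥ 3 with r, and (r ∨ ¬s) at every k in [3,j-1].
  j=3: rhs fails.
  j=4: rhs fails.
  j=5: rhs holds; lhs holds on [3,4]. k = 2.

2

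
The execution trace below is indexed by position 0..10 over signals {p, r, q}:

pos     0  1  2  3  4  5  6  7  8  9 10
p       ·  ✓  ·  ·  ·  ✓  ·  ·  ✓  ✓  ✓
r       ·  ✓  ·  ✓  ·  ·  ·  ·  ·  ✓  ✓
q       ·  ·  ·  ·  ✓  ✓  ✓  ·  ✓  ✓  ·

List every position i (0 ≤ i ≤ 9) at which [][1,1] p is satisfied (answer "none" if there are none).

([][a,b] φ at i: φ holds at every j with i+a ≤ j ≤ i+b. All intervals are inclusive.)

0, 4, 7, 8, 9

Evaluate at each i in [0,9]:
  i=0: ✓ (all of [1,1])
  i=1: ✗ (fails at j=2)
  i=2: ✗ (fails at j=3)
  i=3: ✗ (fails at j=4)
  i=4: ✓ (all of [5,5])
  i=5: ✗ (fails at j=6)
  i=6: ✗ (fails at j=7)
  i=7: ✓ (all of [8,8])
  i=8: ✓ (all of [9,9])
  i=9: ✓ (all of [10,10])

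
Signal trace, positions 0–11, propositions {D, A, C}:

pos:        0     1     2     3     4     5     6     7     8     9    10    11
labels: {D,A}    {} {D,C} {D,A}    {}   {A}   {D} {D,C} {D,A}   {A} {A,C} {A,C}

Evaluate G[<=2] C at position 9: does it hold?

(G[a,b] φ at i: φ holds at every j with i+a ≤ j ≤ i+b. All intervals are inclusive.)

Does not hold

Check C at every j in [9,11]:
  j=9: false
  j=10: true
  j=11: true
Fails at j=9 → formula fails.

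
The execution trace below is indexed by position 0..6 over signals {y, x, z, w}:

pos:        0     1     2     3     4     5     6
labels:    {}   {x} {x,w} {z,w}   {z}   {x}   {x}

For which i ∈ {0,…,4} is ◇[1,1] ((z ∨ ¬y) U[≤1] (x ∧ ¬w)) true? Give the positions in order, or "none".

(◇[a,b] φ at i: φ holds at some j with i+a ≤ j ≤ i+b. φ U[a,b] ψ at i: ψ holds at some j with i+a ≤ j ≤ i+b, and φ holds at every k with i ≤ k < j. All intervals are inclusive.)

Evaluate at each i in [0,4]:
  i=0: ✓ (witness j=1)
  i=1: ✗ (none in [2,2])
  i=2: ✗ (none in [3,3])
  i=3: ✓ (witness j=4)
  i=4: ✓ (witness j=5)

0, 3, 4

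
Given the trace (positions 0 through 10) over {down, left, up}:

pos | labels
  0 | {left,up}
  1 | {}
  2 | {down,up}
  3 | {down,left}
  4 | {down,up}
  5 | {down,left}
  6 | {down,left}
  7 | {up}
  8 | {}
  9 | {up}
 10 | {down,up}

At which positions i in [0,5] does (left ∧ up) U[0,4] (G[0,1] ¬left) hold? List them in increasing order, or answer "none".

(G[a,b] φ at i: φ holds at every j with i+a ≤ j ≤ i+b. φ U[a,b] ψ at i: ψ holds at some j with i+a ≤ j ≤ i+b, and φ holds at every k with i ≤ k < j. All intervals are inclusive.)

Evaluate at each i in [0,5]:
  i=0: ✓ (rhs at j=1; lhs holds on [0,0])
  i=1: ✓ (rhs at j=1)
  i=2: ✗ (no rhs in [2,6])
  i=3: ✗ (lhs fails at k=3 before rhs at j=7)
  i=4: ✗ (lhs fails at k=4 before rhs at j=7)
  i=5: ✗ (lhs fails at k=5 before rhs at j=7)

0, 1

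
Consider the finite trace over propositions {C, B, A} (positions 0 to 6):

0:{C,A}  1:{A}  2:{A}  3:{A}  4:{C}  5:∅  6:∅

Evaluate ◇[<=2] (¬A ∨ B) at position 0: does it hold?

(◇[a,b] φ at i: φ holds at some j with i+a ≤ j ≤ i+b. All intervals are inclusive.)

Check (¬A ∨ B) at each j in [0,2]:
  j=0: false
  j=1: false
  j=2: false
No position in the window satisfies it → formula fails.

False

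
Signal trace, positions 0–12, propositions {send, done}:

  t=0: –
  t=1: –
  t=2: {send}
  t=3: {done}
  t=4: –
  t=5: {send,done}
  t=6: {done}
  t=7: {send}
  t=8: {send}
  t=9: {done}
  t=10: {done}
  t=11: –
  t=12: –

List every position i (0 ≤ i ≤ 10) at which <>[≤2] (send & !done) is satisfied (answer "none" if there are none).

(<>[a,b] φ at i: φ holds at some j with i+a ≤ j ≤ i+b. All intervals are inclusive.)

Evaluate at each i in [0,10]:
  i=0: ✓ (witness j=2)
  i=1: ✓ (witness j=2)
  i=2: ✓ (witness j=2)
  i=3: ✗ (none in [3,5])
  i=4: ✗ (none in [4,6])
  i=5: ✓ (witness j=7)
  i=6: ✓ (witness j=7)
  i=7: ✓ (witness j=7)
  i=8: ✓ (witness j=8)
  i=9: ✗ (none in [9,11])
  i=10: ✗ (none in [10,12])

0, 1, 2, 5, 6, 7, 8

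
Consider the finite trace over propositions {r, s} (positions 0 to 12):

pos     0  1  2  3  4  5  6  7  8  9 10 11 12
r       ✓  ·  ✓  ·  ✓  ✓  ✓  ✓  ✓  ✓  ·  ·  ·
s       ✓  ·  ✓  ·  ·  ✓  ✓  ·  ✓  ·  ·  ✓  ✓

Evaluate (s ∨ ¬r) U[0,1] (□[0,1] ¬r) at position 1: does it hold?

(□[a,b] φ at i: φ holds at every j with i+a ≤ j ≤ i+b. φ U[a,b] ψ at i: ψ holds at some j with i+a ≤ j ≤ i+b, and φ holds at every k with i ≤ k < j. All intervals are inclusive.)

Does not hold

Need some j in [1,2] with □[0,1] ¬r, and (s ∨ ¬r) at every k in [1,j-1].
  j=1: □[0,1] ¬r — fails at 2.
  j=2: □[0,1] ¬r — fails at 2.
No j in the window works → until fails.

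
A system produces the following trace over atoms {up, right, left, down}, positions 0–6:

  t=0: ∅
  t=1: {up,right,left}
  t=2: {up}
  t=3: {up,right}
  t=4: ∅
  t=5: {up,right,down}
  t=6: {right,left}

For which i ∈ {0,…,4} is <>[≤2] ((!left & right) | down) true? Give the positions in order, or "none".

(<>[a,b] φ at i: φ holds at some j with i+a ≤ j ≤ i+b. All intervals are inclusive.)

1, 2, 3, 4

Evaluate at each i in [0,4]:
  i=0: ✗ (none in [0,2])
  i=1: ✓ (witness j=3)
  i=2: ✓ (witness j=3)
  i=3: ✓ (witness j=3)
  i=4: ✓ (witness j=5)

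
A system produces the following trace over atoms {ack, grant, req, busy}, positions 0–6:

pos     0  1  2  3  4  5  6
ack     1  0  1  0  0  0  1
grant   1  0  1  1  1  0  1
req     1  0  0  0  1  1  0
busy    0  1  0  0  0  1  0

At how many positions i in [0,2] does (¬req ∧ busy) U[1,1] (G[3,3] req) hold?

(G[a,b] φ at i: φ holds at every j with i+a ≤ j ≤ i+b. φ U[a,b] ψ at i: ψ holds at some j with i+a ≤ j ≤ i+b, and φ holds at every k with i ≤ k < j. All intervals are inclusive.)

Evaluate at each i in [0,2]:
  i=0: ✗ (lhs fails at k=0 before rhs at j=1)
  i=1: ✓ (rhs at j=2; lhs holds on [1,1])
  i=2: ✗ (no rhs in [3,3])
Positions where it holds: {1} → 1.

1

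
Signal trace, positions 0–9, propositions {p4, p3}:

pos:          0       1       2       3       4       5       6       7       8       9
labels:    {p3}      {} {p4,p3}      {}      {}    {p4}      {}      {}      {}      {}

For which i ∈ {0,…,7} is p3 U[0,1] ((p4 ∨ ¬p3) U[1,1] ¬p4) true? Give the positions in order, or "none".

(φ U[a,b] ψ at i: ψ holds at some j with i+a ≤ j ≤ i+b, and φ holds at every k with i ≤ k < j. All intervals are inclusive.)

Evaluate at each i in [0,7]:
  i=0: ✗ (no rhs in [0,1])
  i=1: ✗ (lhs fails at k=1 before rhs at j=2)
  i=2: ✓ (rhs at j=2)
  i=3: ✓ (rhs at j=3)
  i=4: ✗ (lhs fails at k=4 before rhs at j=5)
  i=5: ✓ (rhs at j=5)
  i=6: ✓ (rhs at j=6)
  i=7: ✓ (rhs at j=7)

2, 3, 5, 6, 7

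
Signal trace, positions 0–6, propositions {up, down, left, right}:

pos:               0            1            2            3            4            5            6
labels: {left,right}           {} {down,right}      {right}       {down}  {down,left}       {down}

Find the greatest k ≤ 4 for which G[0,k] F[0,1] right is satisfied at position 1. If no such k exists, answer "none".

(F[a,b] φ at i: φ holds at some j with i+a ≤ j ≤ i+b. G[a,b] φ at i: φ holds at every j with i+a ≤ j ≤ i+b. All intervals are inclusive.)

2

F[0,1] right must hold from j=1 onward; find where it first fails.
  j=1: holds
  j=2: holds
  j=3: holds
  j=4: fails
Holds on [1,3], so largest k = 2.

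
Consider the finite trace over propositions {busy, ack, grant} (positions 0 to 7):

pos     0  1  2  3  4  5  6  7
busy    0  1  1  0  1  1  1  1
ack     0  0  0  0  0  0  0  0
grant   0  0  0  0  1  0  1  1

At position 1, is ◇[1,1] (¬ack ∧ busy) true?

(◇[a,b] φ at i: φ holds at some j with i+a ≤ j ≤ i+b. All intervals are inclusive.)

Check (¬ack ∧ busy) at each j in [2,2]:
  j=2: true
Found at j=2 → formula holds.

Yes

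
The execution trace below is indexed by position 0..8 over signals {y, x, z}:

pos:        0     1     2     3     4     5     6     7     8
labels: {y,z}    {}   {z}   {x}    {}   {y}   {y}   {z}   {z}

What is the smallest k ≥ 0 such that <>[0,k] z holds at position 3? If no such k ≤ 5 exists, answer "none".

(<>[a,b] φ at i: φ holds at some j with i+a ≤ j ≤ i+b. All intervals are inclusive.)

Scan j = 3,4,… for z:
  j=3: fails
  j=4: fails
  j=5: fails
  j=6: fails
  j=7: holds
First hit at j=7, so smallest k = 7-3 = 4.

4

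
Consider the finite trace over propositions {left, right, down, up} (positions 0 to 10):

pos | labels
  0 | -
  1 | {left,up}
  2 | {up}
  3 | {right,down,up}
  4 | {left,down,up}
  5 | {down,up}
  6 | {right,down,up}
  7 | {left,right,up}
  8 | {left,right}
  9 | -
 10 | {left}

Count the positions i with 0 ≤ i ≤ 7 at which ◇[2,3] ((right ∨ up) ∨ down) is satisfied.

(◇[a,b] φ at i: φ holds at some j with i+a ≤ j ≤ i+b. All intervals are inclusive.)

Evaluate at each i in [0,7]:
  i=0: ✓ (witness j=2)
  i=1: ✓ (witness j=3)
  i=2: ✓ (witness j=4)
  i=3: ✓ (witness j=5)
  i=4: ✓ (witness j=6)
  i=5: ✓ (witness j=7)
  i=6: ✓ (witness j=8)
  i=7: ✗ (none in [9,10])
Positions where it holds: {0, 1, 2, 3, 4, 5, 6} → 7.

7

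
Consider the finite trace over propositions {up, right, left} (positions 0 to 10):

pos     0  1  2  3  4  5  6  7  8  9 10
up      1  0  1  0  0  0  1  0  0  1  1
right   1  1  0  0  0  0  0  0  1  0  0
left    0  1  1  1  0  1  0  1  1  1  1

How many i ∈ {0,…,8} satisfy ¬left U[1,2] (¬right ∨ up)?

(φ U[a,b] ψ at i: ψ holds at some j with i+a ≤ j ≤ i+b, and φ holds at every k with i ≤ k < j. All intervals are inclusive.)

Evaluate at each i in [0,8]:
  i=0: ✗ (lhs fails at k=1 before rhs at j=2)
  i=1: ✗ (lhs fails at k=1 before rhs at j=2)
  i=2: ✗ (lhs fails at k=2 before rhs at j=3)
  i=3: ✗ (lhs fails at k=3 before rhs at j=4)
  i=4: ✓ (rhs at j=5; lhs holds on [4,4])
  i=5: ✗ (lhs fails at k=5 before rhs at j=6)
  i=6: ✓ (rhs at j=7; lhs holds on [6,6])
  i=7: ✗ (lhs fails at k=7 before rhs at j=9)
  i=8: ✗ (lhs fails at k=8 before rhs at j=9)
Positions where it holds: {4, 6} → 2.

2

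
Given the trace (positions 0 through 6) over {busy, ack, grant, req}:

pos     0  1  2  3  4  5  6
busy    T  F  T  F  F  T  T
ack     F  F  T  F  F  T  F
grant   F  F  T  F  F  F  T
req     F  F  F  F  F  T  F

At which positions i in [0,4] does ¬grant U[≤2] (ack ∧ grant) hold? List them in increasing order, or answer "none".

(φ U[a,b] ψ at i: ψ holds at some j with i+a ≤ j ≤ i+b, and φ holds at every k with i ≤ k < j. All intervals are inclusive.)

0, 1, 2

Evaluate at each i in [0,4]:
  i=0: ✓ (rhs at j=2; lhs holds on [0,1])
  i=1: ✓ (rhs at j=2; lhs holds on [1,1])
  i=2: ✓ (rhs at j=2)
  i=3: ✗ (no rhs in [3,5])
  i=4: ✗ (no rhs in [4,6])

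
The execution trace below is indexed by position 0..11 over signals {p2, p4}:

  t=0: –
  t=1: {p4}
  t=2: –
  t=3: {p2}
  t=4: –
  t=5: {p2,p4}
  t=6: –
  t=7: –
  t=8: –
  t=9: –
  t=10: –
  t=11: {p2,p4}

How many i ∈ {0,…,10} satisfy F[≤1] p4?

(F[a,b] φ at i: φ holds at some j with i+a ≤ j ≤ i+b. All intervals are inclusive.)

5

Evaluate at each i in [0,10]:
  i=0: ✓ (witness j=1)
  i=1: ✓ (witness j=1)
  i=2: ✗ (none in [2,3])
  i=3: ✗ (none in [3,4])
  i=4: ✓ (witness j=5)
  i=5: ✓ (witness j=5)
  i=6: ✗ (none in [6,7])
  i=7: ✗ (none in [7,8])
  i=8: ✗ (none in [8,9])
  i=9: ✗ (none in [9,10])
  i=10: ✓ (witness j=11)
Positions where it holds: {0, 1, 4, 5, 10} → 5.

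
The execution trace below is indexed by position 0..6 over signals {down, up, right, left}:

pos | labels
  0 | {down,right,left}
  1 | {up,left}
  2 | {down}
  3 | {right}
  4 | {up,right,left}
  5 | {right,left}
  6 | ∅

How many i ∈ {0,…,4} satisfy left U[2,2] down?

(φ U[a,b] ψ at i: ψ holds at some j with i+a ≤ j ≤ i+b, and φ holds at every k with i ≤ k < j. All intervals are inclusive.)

Evaluate at each i in [0,4]:
  i=0: ✓ (rhs at j=2; lhs holds on [0,1])
  i=1: ✗ (no rhs in [3,3])
  i=2: ✗ (no rhs in [4,4])
  i=3: ✗ (no rhs in [5,5])
  i=4: ✗ (no rhs in [6,6])
Positions where it holds: {0} → 1.

1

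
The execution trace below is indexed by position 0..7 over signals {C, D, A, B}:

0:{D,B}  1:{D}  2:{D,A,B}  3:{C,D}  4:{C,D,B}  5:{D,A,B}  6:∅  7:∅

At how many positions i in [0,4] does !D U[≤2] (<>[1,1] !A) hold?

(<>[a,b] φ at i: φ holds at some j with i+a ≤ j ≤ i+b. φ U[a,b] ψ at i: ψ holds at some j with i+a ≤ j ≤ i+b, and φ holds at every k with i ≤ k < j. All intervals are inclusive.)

Evaluate at each i in [0,4]:
  i=0: ✓ (rhs at j=0)
  i=1: ✗ (lhs fails at k=1 before rhs at j=2)
  i=2: ✓ (rhs at j=2)
  i=3: ✓ (rhs at j=3)
  i=4: ✗ (lhs fails at k=4 before rhs at j=5)
Positions where it holds: {0, 2, 3} → 3.

3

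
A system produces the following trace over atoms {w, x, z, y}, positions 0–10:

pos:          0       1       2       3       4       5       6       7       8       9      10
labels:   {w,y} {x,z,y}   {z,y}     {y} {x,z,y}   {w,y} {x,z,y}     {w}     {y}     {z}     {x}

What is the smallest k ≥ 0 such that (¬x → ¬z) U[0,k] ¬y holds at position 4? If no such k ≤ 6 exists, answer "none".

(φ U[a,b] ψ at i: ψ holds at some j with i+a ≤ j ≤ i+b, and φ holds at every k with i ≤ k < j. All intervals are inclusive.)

3

Need earliest j ≥ 4 with ¬y, and (¬x → ¬z) at every k in [4,j-1].
  j=4: rhs fails.
  j=5: rhs fails.
  j=6: rhs fails.
  j=7: rhs holds; lhs holds on [4,6]. k = 3.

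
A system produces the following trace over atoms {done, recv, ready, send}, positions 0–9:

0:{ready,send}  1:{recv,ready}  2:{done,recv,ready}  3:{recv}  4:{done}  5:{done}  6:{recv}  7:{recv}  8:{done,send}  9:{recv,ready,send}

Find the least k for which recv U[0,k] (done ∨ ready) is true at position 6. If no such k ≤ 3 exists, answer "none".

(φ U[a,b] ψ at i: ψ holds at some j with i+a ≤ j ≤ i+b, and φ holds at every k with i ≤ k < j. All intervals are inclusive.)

Need earliest j ≥ 6 with (done ∨ ready), and recv at every k in [6,j-1].
  j=6: rhs fails.
  j=7: rhs fails.
  j=8: rhs holds; lhs holds on [6,7]. k = 2.

2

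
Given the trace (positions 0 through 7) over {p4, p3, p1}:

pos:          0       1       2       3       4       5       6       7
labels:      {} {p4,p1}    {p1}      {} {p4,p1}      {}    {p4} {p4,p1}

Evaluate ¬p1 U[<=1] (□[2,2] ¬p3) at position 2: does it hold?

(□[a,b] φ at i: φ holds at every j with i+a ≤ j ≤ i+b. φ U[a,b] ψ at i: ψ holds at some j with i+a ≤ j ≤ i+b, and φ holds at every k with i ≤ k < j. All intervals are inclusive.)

Need some j in [2,3] with □[2,2] ¬p3, and ¬p1 at every k in [2,j-1].
  j=2: □[2,2] ¬p3 holds; no prefix to check → satisfied.

Holds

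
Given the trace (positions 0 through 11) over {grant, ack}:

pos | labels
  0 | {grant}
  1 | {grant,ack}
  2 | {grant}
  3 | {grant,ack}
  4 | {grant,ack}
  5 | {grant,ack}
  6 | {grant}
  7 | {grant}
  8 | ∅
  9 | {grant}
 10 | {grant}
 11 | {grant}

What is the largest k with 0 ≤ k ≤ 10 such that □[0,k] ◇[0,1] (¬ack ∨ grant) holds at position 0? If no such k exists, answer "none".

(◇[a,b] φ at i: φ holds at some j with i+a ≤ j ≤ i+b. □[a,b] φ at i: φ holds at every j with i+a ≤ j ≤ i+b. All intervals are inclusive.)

◇[0,1] (¬ack ∨ grant) must hold from j=0 onward; find where it first fails.
  j=0: holds
  j=1: holds
  j=2: holds
  j=3: holds
  j=4: holds
  j=5: holds
  j=6: holds
  j=7: holds
  j=8: holds
  j=9: holds
  j=10: holds
Holds through j=10; largest k = 10.

10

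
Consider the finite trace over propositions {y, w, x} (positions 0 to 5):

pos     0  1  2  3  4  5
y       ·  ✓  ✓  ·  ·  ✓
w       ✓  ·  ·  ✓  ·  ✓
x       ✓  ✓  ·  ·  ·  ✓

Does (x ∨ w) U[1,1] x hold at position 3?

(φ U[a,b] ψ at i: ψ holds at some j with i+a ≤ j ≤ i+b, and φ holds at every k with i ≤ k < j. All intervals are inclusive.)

Does not hold

Need some j in [4,4] with x, and (x ∨ w) at every k in [3,j-1].
  j=4: x false.
No j in the window works → until fails.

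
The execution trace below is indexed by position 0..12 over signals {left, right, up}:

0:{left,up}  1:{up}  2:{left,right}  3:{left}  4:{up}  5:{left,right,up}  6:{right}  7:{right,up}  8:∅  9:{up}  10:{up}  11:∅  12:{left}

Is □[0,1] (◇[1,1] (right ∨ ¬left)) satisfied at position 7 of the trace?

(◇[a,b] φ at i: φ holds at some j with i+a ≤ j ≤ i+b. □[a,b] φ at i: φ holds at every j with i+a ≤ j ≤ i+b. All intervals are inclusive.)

Holds

Check ◇[1,1] (right ∨ ¬left) at every j in [7,8]:
  j=7: holds (witness at 8)
  j=8: holds (witness at 9)
All positions satisfy it → formula holds.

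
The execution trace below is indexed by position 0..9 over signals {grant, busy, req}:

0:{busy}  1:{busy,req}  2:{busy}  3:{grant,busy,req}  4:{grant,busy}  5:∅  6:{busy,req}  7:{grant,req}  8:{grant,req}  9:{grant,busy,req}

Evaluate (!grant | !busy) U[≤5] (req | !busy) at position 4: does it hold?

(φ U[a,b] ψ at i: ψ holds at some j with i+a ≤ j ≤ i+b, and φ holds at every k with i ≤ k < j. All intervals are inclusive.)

Need some j in [4,9] with (req | !busy), and (!grant | !busy) at every k in [4,j-1].
  j=4: (req | !busy) false.
  j=5: (req | !busy) holds, but (!grant | !busy) fails at k=4 → not this j.
  j=6: (req | !busy) holds, but (!grant | !busy) fails at k=4 → not this j.
  j=7: (req | !busy) holds, but (!grant | !busy) fails at k=4 → not this j.
  j=8: (req | !busy) holds, but (!grant | !busy) fails at k=4 → not this j.
  j=9: (req | !busy) holds, but (!grant | !busy) fails at k=4 → not this j.
No j in the window works → until fails.

False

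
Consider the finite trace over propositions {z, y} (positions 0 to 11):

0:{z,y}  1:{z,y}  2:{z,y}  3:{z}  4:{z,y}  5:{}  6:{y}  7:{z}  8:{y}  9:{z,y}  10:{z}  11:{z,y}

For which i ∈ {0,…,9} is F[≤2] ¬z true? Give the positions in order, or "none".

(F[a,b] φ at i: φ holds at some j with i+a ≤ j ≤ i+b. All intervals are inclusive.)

3, 4, 5, 6, 7, 8

Evaluate at each i in [0,9]:
  i=0: ✗ (none in [0,2])
  i=1: ✗ (none in [1,3])
  i=2: ✗ (none in [2,4])
  i=3: ✓ (witness j=5)
  i=4: ✓ (witness j=5)
  i=5: ✓ (witness j=5)
  i=6: ✓ (witness j=6)
  i=7: ✓ (witness j=8)
  i=8: ✓ (witness j=8)
  i=9: ✗ (none in [9,11])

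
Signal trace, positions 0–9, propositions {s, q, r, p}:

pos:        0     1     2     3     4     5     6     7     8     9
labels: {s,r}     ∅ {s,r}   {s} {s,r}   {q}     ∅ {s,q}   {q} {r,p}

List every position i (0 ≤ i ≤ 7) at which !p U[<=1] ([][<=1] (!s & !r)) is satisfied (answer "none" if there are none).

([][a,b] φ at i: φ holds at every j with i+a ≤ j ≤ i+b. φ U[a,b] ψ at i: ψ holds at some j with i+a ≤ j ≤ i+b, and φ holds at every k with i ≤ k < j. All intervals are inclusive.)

Evaluate at each i in [0,7]:
  i=0: ✗ (no rhs in [0,1])
  i=1: ✗ (no rhs in [1,2])
  i=2: ✗ (no rhs in [2,3])
  i=3: ✗ (no rhs in [3,4])
  i=4: ✓ (rhs at j=5; lhs holds on [4,4])
  i=5: ✓ (rhs at j=5)
  i=6: ✗ (no rhs in [6,7])
  i=7: ✗ (no rhs in [7,8])

4, 5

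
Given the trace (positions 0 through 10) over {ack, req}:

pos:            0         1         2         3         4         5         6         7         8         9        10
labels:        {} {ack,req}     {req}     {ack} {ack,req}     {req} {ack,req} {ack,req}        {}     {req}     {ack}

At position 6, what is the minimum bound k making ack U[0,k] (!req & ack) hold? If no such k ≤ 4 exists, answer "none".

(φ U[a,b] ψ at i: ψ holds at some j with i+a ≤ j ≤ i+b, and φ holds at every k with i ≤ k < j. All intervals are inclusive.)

Need earliest j ≥ 6 with (!req & ack), and ack at every k in [6,j-1].
  j=6: rhs fails.
  j=7: rhs fails.
  j=8: rhs fails.
  j=9: rhs fails.
  j=10: rhs holds but lhs fails at k=8.
No witness within the range → none.

none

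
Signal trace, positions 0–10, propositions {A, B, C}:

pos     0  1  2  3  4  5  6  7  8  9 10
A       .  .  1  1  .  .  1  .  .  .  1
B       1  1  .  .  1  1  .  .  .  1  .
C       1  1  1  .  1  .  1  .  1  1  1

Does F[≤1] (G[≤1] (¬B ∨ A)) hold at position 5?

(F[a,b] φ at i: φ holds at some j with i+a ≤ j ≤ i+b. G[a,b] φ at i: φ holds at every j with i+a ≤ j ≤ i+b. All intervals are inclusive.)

Check G[≤1] (¬B ∨ A) at each j in [5,6]:
  j=5: fails at 5
  j=6: holds on [6,7]
Found at j=6 → formula holds.

True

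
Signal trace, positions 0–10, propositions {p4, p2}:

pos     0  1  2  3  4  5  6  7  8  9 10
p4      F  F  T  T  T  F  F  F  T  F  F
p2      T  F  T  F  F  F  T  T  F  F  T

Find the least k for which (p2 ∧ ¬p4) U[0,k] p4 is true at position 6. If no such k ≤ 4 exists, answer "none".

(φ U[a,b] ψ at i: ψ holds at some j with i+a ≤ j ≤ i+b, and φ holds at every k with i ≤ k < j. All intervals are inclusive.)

Need earliest j ≥ 6 with p4, and (p2 ∧ ¬p4) at every k in [6,j-1].
  j=6: rhs fails.
  j=7: rhs fails.
  j=8: rhs holds; lhs holds on [6,7]. k = 2.

2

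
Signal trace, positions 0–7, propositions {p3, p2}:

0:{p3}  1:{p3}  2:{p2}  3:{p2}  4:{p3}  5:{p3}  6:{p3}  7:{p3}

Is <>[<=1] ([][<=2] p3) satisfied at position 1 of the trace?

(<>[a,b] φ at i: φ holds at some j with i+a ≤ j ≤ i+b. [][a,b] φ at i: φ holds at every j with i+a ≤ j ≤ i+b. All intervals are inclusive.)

No

Check [][<=2] p3 at each j in [1,2]:
  j=1: fails at 2
  j=2: fails at 2
No position in the window satisfies it → formula fails.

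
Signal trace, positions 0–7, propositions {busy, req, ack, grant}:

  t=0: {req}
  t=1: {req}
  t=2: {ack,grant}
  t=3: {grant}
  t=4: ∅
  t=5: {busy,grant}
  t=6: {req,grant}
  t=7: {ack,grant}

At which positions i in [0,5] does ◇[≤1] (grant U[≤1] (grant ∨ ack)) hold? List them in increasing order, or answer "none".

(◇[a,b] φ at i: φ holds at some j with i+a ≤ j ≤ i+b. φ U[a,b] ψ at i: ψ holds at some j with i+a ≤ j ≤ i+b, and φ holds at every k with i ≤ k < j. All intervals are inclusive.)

1, 2, 3, 4, 5

Evaluate at each i in [0,5]:
  i=0: ✗ (none in [0,1])
  i=1: ✓ (witness j=2)
  i=2: ✓ (witness j=2)
  i=3: ✓ (witness j=3)
  i=4: ✓ (witness j=5)
  i=5: ✓ (witness j=5)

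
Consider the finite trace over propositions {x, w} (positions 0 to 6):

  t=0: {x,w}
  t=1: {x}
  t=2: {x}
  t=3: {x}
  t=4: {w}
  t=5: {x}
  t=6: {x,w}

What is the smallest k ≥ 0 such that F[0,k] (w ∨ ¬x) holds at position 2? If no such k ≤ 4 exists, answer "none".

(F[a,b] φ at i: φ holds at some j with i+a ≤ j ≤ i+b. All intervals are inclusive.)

Scan j = 2,3,… for (w ∨ ¬x):
  j=2: fails
  j=3: fails
  j=4: holds
First hit at j=4, so smallest k = 4-2 = 2.

2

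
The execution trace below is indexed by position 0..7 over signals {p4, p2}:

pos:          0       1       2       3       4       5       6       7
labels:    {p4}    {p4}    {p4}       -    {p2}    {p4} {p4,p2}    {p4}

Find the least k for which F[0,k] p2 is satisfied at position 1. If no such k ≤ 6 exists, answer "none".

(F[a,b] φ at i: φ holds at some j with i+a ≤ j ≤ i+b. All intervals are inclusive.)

3

Scan j = 1,2,… for p2:
  j=1: fails
  j=2: fails
  j=3: fails
  j=4: holds
First hit at j=4, so smallest k = 4-1 = 3.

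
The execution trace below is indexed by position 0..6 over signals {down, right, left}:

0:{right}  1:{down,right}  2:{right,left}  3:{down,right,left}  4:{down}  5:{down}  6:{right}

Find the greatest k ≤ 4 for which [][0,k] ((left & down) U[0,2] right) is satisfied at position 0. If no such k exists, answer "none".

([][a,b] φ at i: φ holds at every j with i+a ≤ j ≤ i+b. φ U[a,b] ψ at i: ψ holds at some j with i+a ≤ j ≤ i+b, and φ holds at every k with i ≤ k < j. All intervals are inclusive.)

((left & down) U[0,2] right) must hold from j=0 onward; find where it first fails.
  j=0: holds
  j=1: holds
  j=2: holds
  j=3: holds
  j=4: fails
Holds on [0,3], so largest k = 3.

3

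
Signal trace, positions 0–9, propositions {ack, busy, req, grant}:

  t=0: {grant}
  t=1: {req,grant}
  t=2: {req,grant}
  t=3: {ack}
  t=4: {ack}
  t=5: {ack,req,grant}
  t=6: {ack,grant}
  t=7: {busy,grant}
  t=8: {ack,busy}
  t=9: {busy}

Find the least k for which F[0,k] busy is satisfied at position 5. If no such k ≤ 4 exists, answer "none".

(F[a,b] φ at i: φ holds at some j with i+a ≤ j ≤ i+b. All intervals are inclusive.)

2

Scan j = 5,6,… for busy:
  j=5: fails
  j=6: fails
  j=7: holds
First hit at j=7, so smallest k = 7-5 = 2.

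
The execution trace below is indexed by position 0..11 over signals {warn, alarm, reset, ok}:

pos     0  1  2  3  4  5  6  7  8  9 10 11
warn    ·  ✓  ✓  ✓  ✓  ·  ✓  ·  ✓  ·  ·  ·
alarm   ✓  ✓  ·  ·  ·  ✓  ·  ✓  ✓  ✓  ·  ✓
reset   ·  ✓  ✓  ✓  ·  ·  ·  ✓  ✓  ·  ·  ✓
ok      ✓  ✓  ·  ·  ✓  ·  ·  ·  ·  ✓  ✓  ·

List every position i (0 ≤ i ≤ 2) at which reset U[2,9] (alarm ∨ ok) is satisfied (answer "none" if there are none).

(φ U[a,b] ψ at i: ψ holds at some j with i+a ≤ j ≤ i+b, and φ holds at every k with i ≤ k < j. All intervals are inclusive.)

Evaluate at each i in [0,2]:
  i=0: ✗ (lhs fails at k=0 before rhs at j=4)
  i=1: ✓ (rhs at j=4; lhs holds on [1,3])
  i=2: ✓ (rhs at j=4; lhs holds on [2,3])

1, 2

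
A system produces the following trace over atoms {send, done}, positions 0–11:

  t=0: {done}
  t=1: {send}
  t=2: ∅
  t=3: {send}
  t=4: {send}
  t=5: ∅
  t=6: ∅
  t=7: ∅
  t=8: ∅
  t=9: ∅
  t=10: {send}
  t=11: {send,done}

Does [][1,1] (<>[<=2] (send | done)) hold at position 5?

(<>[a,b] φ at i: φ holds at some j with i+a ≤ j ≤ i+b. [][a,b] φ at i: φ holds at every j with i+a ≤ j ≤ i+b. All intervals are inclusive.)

Check <>[<=2] (send | done) at every j in [6,6]:
  j=6: fails (none in [6,8])
Fails at j=6 → formula fails.

False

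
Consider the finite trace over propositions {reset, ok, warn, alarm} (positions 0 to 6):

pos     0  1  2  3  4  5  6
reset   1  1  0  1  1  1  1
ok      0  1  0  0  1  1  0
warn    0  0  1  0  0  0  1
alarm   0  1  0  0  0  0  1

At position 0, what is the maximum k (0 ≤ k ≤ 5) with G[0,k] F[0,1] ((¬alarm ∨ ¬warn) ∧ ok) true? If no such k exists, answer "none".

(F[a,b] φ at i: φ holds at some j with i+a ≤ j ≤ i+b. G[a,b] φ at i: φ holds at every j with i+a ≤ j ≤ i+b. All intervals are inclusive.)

1

F[0,1] ((¬alarm ∨ ¬warn) ∧ ok) must hold from j=0 onward; find where it first fails.
  j=0: holds
  j=1: holds
  j=2: fails
Holds on [0,1], so largest k = 1.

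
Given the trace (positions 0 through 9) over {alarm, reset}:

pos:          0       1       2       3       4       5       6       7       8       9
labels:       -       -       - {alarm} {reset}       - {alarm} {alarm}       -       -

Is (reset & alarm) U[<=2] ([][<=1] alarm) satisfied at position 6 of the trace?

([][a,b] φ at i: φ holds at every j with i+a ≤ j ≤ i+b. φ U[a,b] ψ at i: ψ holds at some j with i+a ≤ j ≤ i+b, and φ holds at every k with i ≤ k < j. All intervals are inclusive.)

Holds

Need some j in [6,8] with [][<=1] alarm, and (reset & alarm) at every k in [6,j-1].
  j=6: [][<=1] alarm holds; no prefix to check → satisfied.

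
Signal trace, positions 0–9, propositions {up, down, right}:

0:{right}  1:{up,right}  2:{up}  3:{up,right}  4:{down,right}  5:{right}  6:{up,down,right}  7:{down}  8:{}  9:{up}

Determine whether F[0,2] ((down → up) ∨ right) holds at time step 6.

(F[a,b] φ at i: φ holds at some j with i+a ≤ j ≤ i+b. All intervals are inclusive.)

Holds

Check ((down → up) ∨ right) at each j in [6,8]:
  j=6: true
  j=7: false
  j=8: true
Found at j=6 → formula holds.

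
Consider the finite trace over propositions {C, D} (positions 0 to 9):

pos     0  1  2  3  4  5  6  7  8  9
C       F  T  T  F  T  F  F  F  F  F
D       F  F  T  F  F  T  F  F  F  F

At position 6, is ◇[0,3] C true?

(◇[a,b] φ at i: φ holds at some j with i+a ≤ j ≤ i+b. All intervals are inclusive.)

Check C at each j in [6,9]:
  j=6: false
  j=7: false
  j=8: false
  j=9: false
No position in the window satisfies it → formula fails.

No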